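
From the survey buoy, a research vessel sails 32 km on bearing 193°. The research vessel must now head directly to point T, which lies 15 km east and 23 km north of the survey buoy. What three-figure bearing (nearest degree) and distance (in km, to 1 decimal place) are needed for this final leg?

022°, 58.6 km

Leg 1 (193°, 32 km): east 32 sin 193° = -7.20, north 32 cos 193° = -31.18
Current position: (-7.20, -31.18). Target: (15, 23). Remaining: Δeast = 22.20, Δnorth = 54.18.
Bearing = atan2(22.20, 54.18) mod 360° = 22.28°; distance = √((22.20)² + (54.18)²) = 58.551 km.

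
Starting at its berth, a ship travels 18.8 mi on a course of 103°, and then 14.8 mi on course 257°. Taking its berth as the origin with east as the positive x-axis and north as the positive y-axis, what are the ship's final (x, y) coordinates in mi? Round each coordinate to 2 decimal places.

(3.90, -7.56)

Leg 1 (103°, 18.8 mi): east 18.8 sin 103° = 18.32, north 18.8 cos 103° = -4.23
Leg 2 (257°, 14.8 mi): east 14.8 sin 257° = -14.42, north 14.8 cos 257° = -3.33
Summing: 3.90 mi east, -7.56 mi north → (3.90, -7.56).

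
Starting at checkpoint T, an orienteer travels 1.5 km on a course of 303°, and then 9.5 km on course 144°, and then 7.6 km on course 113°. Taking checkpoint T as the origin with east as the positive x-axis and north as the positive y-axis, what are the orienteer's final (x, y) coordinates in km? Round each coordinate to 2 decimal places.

(11.32, -9.84)

Leg 1 (303°, 1.5 km): east 1.5 sin 303° = -1.26, north 1.5 cos 303° = 0.82
Leg 2 (144°, 9.5 km): east 9.5 sin 144° = 5.58, north 9.5 cos 144° = -7.69
Leg 3 (113°, 7.6 km): east 7.6 sin 113° = 7.00, north 7.6 cos 113° = -2.97
Summing: 11.32 km east, -9.84 km north → (11.32, -9.84).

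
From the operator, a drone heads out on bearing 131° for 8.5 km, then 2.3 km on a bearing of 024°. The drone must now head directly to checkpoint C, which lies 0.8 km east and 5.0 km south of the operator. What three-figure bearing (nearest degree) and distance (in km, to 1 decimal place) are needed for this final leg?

Leg 1 (131°, 8.5 km): east 8.5 sin 131° = 6.42, north 8.5 cos 131° = -5.58
Leg 2 (024°, 2.3 km): east 2.3 sin 24° = 0.94, north 2.3 cos 24° = 2.10
Current position: (7.35, -3.48). Target: (0.8, -5.0). Remaining: Δeast = -6.55, Δnorth = -1.52.
Bearing = atan2(-6.55, -1.52) mod 360° = 256.90°; distance = √((-6.55)² + (-1.52)²) = 6.726 km.

257°, 6.7 km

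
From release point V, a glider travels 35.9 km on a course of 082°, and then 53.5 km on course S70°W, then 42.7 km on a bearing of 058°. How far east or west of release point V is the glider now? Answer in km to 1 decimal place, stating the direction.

Leg 1 (082°, 35.9 km): east 35.9 sin 82° = 35.55, north 35.9 cos 82° = 5.00
Leg 2 (S70°W, 53.5 km): east 53.5 sin 250° = -50.27, north 53.5 cos 250° = -18.30
Leg 3 (058°, 42.7 km): east 42.7 sin 58° = 36.21, north 42.7 cos 58° = 22.63
Net east component: 21.49 km.

21.5 km east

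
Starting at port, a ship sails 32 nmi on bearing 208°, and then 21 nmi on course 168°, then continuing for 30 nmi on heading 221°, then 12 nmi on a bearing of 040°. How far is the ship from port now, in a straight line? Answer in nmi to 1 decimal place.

66.2 nmi

Leg 1 (208°, 32 nmi): east 32 sin 208° = -15.02, north 32 cos 208° = -28.25
Leg 2 (168°, 21 nmi): east 21 sin 168° = 4.37, north 21 cos 168° = -20.54
Leg 3 (221°, 30 nmi): east 30 sin 221° = -19.68, north 30 cos 221° = -22.64
Leg 4 (040°, 12 nmi): east 12 sin 40° = 7.71, north 12 cos 40° = 9.19
Net: -22.63 east, -62.24 north. Distance = √((-22.63)² + (-62.24)²) = 66.229 nmi.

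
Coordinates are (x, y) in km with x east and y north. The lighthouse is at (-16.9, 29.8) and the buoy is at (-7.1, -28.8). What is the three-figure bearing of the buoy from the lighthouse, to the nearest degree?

Δeast = -7.1 − -16.9 = 9.80; Δnorth = -28.8 − 29.8 = -58.60.
Bearing = atan2(Δeast, Δnorth) mod 360° = 170.51° ≈ 171°.

171°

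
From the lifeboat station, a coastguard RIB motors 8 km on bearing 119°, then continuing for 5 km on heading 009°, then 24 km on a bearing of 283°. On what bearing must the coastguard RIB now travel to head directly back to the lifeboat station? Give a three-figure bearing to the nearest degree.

Leg 1 (119°, 8 km): east 8 sin 119° = 7.00, north 8 cos 119° = -3.88
Leg 2 (009°, 5 km): east 5 sin 9° = 0.78, north 5 cos 9° = 4.94
Leg 3 (283°, 24 km): east 24 sin 283° = -23.38, north 24 cos 283° = 5.40
Net displacement: -15.61 east, 6.46 north. Direction back to start is (15.61, -6.46): bearing = atan2(15.61, -6.46) mod 360° = 112.48° ≈ 112°.

112°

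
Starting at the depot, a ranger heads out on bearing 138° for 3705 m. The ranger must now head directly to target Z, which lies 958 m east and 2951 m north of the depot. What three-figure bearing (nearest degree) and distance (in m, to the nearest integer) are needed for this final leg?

Leg 1 (138°, 3705 m): east 3705 sin 138° = 2479.13, north 3705 cos 138° = -2753.35
Current position: (2479.13, -2753.35). Target: (958, 2951). Remaining: Δeast = -1521.13, Δnorth = 5704.35.
Bearing = atan2(-1521.13, 5704.35) mod 360° = 345.07°; distance = √((-1521.13)² + (5704.35)²) = 5903.682 m.

345°, 5904 m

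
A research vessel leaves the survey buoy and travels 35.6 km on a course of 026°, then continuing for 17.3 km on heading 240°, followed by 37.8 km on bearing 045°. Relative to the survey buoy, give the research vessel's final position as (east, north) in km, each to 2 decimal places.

Leg 1 (026°, 35.6 km): east 35.6 sin 26° = 15.61, north 35.6 cos 26° = 32.00
Leg 2 (240°, 17.3 km): east 17.3 sin 240° = -14.98, north 17.3 cos 240° = -8.65
Leg 3 (045°, 37.8 km): east 37.8 sin 45° = 26.73, north 37.8 cos 45° = 26.73
Summing: 27.35 km east, 50.08 km north → (27.35, 50.08).

(27.35, 50.08)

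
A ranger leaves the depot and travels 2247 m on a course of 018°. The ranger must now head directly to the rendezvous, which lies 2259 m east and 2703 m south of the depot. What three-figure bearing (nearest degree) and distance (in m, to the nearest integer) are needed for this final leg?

162°, 5087 m

Leg 1 (018°, 2247 m): east 2247 sin 18° = 694.36, north 2247 cos 18° = 2137.02
Current position: (694.36, 2137.02). Target: (2259, -2703). Remaining: Δeast = 1564.64, Δnorth = -4840.02.
Bearing = atan2(1564.64, -4840.02) mod 360° = 162.09°; distance = √((1564.64)² + (-4840.02)²) = 5086.642 m.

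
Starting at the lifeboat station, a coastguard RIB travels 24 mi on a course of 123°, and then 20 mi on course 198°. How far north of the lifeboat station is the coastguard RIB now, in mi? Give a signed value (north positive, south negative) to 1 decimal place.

-32.1 mi

Leg 1 (123°, 24 mi): east 24 sin 123° = 20.13, north 24 cos 123° = -13.07
Leg 2 (198°, 20 mi): east 20 sin 198° = -6.18, north 20 cos 198° = -19.02
Net north component: -32.09 mi.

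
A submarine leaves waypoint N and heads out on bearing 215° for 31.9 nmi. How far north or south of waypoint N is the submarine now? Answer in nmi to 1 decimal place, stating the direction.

26.1 nmi south

Leg 1 (215°, 31.9 nmi): east 31.9 sin 215° = -18.30, north 31.9 cos 215° = -26.13
Net north component: -26.13 nmi.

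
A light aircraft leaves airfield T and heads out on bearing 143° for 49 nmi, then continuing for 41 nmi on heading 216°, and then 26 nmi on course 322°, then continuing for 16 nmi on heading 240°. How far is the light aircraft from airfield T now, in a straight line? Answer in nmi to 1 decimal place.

Leg 1 (143°, 49 nmi): east 49 sin 143° = 29.49, north 49 cos 143° = -39.13
Leg 2 (216°, 41 nmi): east 41 sin 216° = -24.10, north 41 cos 216° = -33.17
Leg 3 (322°, 26 nmi): east 26 sin 322° = -16.01, north 26 cos 322° = 20.49
Leg 4 (240°, 16 nmi): east 16 sin 240° = -13.86, north 16 cos 240° = -8.00
Net: -24.47 east, -59.81 north. Distance = √((-24.47)² + (-59.81)²) = 64.628 nmi.

64.6 nmi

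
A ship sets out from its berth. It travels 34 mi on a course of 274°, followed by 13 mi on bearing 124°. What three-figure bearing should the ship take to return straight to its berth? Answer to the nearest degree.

Leg 1 (274°, 34 mi): east 34 sin 274° = -33.92, north 34 cos 274° = 2.37
Leg 2 (124°, 13 mi): east 13 sin 124° = 10.78, north 13 cos 124° = -7.27
Net displacement: -23.14 east, -4.90 north. Direction back to start is (23.14, 4.90): bearing = atan2(23.14, 4.90) mod 360° = 78.05° ≈ 078°.

078°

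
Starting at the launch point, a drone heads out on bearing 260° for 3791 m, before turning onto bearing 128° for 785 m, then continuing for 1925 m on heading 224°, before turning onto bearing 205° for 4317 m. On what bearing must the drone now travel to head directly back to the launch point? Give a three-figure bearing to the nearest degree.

044°

Leg 1 (260°, 3791 m): east 3791 sin 260° = -3733.41, north 3791 cos 260° = -658.30
Leg 2 (128°, 785 m): east 785 sin 128° = 618.59, north 785 cos 128° = -483.29
Leg 3 (224°, 1925 m): east 1925 sin 224° = -1337.22, north 1925 cos 224° = -1384.73
Leg 4 (205°, 4317 m): east 4317 sin 205° = -1824.44, north 4317 cos 205° = -3912.53
Net displacement: -6276.48 east, -6438.85 north. Direction back to start is (6276.48, 6438.85): bearing = atan2(6276.48, 6438.85) mod 360° = 44.27° ≈ 044°.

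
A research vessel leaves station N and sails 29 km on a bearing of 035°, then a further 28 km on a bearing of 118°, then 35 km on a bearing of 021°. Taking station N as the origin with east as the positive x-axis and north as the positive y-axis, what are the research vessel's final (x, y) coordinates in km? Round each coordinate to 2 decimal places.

(53.90, 43.29)

Leg 1 (035°, 29 km): east 29 sin 35° = 16.63, north 29 cos 35° = 23.76
Leg 2 (118°, 28 km): east 28 sin 118° = 24.72, north 28 cos 118° = -13.15
Leg 3 (021°, 35 km): east 35 sin 21° = 12.54, north 35 cos 21° = 32.68
Summing: 53.90 km east, 43.29 km north → (53.90, 43.29).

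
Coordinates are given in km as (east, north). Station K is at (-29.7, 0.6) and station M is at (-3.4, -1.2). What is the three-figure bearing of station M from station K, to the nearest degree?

094°

Δeast = -3.4 − -29.7 = 26.30; Δnorth = -1.2 − 0.6 = -1.80.
Bearing = atan2(Δeast, Δnorth) mod 360° = 93.92° ≈ 094°.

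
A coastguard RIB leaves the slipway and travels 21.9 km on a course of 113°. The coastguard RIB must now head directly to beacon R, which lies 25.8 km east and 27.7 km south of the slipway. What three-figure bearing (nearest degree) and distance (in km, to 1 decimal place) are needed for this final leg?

Leg 1 (113°, 21.9 km): east 21.9 sin 113° = 20.16, north 21.9 cos 113° = -8.56
Current position: (20.16, -8.56). Target: (25.8, -27.7). Remaining: Δeast = 5.64, Δnorth = -19.14.
Bearing = atan2(5.64, -19.14) mod 360° = 163.58°; distance = √((5.64)² + (-19.14)²) = 19.957 km.

164°, 20.0 km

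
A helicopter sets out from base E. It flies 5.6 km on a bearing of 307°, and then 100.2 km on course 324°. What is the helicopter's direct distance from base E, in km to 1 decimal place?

Leg 1 (307°, 5.6 km): east 5.6 sin 307° = -4.47, north 5.6 cos 307° = 3.37
Leg 2 (324°, 100.2 km): east 100.2 sin 324° = -58.90, north 100.2 cos 324° = 81.06
Net: -63.37 east, 84.43 north. Distance = √((-63.37)² + (84.43)²) = 105.568 km.

105.6 km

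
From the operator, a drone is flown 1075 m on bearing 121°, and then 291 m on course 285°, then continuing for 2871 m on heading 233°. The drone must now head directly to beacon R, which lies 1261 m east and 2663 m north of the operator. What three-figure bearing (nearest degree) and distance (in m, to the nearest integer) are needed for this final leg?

031°, 5674 m

Leg 1 (121°, 1075 m): east 1075 sin 121° = 921.45, north 1075 cos 121° = -553.67
Leg 2 (285°, 291 m): east 291 sin 285° = -281.08, north 291 cos 285° = 75.32
Leg 3 (233°, 2871 m): east 2871 sin 233° = -2292.88, north 2871 cos 233° = -1727.81
Current position: (-1652.51, -2206.16). Target: (1261, 2663). Remaining: Δeast = 2913.51, Δnorth = 4869.16.
Bearing = atan2(2913.51, 4869.16) mod 360° = 30.89°; distance = √((2913.51)² + (4869.16)²) = 5674.264 m.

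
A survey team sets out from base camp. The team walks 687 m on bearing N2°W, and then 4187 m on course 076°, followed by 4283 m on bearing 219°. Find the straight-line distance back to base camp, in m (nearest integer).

2111 m

Leg 1 (N2°W, 687 m): east 687 sin 358° = -23.98, north 687 cos 358° = 686.58
Leg 2 (076°, 4187 m): east 4187 sin 76° = 4062.63, north 4187 cos 76° = 1012.93
Leg 3 (219°, 4283 m): east 4283 sin 219° = -2695.38, north 4283 cos 219° = -3328.52
Net: 1343.27 east, -1629.01 north. Distance = √((1343.27)² + (-1629.01)²) = 2111.409 m.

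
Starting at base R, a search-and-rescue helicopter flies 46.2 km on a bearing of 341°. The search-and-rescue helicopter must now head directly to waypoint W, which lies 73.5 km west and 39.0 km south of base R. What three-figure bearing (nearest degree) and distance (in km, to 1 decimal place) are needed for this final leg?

Leg 1 (341°, 46.2 km): east 46.2 sin 341° = -15.04, north 46.2 cos 341° = 43.68
Current position: (-15.04, 43.68). Target: (-73.5, -39.0). Remaining: Δeast = -58.46, Δnorth = -82.68.
Bearing = atan2(-58.46, -82.68) mod 360° = 215.26°; distance = √((-58.46)² + (-82.68)²) = 101.262 km.

215°, 101.3 km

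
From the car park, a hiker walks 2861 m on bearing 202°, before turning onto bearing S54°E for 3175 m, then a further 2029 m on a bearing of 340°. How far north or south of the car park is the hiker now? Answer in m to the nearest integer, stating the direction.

2612 m south

Leg 1 (202°, 2861 m): east 2861 sin 202° = -1071.75, north 2861 cos 202° = -2652.67
Leg 2 (S54°E, 3175 m): east 3175 sin 126° = 2568.63, north 3175 cos 126° = -1866.22
Leg 3 (340°, 2029 m): east 2029 sin 340° = -693.96, north 2029 cos 340° = 1906.64
Net north component: -2612.25 m.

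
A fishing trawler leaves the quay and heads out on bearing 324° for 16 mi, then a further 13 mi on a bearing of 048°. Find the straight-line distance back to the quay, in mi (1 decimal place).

Leg 1 (324°, 16 mi): east 16 sin 324° = -9.40, north 16 cos 324° = 12.94
Leg 2 (048°, 13 mi): east 13 sin 48° = 9.66, north 13 cos 48° = 8.70
Net: 0.26 east, 21.64 north. Distance = √((0.26)² + (21.64)²) = 21.644 mi.

21.6 mi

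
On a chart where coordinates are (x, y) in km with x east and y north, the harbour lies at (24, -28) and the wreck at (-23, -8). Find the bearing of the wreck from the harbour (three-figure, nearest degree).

Δeast = -23 − 24 = -47.00; Δnorth = -8 − -28 = 20.00.
Bearing = atan2(Δeast, Δnorth) mod 360° = 293.05° ≈ 293°.

293°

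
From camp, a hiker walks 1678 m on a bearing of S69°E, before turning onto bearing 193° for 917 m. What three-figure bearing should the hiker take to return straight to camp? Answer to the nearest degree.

Leg 1 (S69°E, 1678 m): east 1678 sin 111° = 1566.55, north 1678 cos 111° = -601.34
Leg 2 (193°, 917 m): east 917 sin 193° = -206.28, north 917 cos 193° = -893.50
Net displacement: 1360.27 east, -1494.84 north. Direction back to start is (-1360.27, 1494.84): bearing = atan2(-1360.27, 1494.84) mod 360° = 317.70° ≈ 318°.

318°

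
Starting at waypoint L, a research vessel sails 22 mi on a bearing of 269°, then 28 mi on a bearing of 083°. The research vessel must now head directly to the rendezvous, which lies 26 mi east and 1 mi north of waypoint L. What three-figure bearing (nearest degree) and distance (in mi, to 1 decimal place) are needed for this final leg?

096°, 20.3 mi

Leg 1 (269°, 22 mi): east 22 sin 269° = -22.00, north 22 cos 269° = -0.38
Leg 2 (083°, 28 mi): east 28 sin 83° = 27.79, north 28 cos 83° = 3.41
Current position: (5.79, 3.03). Target: (26, 1). Remaining: Δeast = 20.21, Δnorth = -2.03.
Bearing = atan2(20.21, -2.03) mod 360° = 95.73°; distance = √((20.21)² + (-2.03)²) = 20.307 mi.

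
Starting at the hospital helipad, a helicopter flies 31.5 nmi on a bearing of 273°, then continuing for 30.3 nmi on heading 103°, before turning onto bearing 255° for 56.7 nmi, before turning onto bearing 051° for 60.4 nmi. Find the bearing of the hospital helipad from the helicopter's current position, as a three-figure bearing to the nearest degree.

152°

Leg 1 (273°, 31.5 nmi): east 31.5 sin 273° = -31.46, north 31.5 cos 273° = 1.65
Leg 2 (103°, 30.3 nmi): east 30.3 sin 103° = 29.52, north 30.3 cos 103° = -6.82
Leg 3 (255°, 56.7 nmi): east 56.7 sin 255° = -54.77, north 56.7 cos 255° = -14.68
Leg 4 (051°, 60.4 nmi): east 60.4 sin 51° = 46.94, north 60.4 cos 51° = 38.01
Net displacement: -9.76 east, 18.17 north. Direction back to start is (9.76, -18.17): bearing = atan2(9.76, -18.17) mod 360° = 151.75° ≈ 152°.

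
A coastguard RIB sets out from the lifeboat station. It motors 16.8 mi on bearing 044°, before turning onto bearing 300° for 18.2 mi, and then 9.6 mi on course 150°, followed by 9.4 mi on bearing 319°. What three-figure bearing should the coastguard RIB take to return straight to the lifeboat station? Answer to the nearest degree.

165°

Leg 1 (044°, 16.8 mi): east 16.8 sin 44° = 11.67, north 16.8 cos 44° = 12.08
Leg 2 (300°, 18.2 mi): east 18.2 sin 300° = -15.76, north 18.2 cos 300° = 9.10
Leg 3 (150°, 9.6 mi): east 9.6 sin 150° = 4.80, north 9.6 cos 150° = -8.31
Leg 4 (319°, 9.4 mi): east 9.4 sin 319° = -6.17, north 9.4 cos 319° = 7.09
Net displacement: -5.46 east, 19.97 north. Direction back to start is (5.46, -19.97): bearing = atan2(5.46, -19.97) mod 360° = 164.71° ≈ 165°.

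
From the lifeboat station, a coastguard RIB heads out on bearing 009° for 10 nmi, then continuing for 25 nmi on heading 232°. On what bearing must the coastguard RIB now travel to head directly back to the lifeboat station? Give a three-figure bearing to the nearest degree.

073°

Leg 1 (009°, 10 nmi): east 10 sin 9° = 1.56, north 10 cos 9° = 9.88
Leg 2 (232°, 25 nmi): east 25 sin 232° = -19.70, north 25 cos 232° = -15.39
Net displacement: -18.14 east, -5.51 north. Direction back to start is (18.14, 5.51): bearing = atan2(18.14, 5.51) mod 360° = 73.09° ≈ 073°.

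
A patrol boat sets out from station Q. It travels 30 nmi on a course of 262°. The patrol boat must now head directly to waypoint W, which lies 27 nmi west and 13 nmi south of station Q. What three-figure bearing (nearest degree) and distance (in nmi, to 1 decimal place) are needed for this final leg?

163°, 9.2 nmi

Leg 1 (262°, 30 nmi): east 30 sin 262° = -29.71, north 30 cos 262° = -4.18
Current position: (-29.71, -4.18). Target: (-27, -13). Remaining: Δeast = 2.71, Δnorth = -8.82.
Bearing = atan2(2.71, -8.82) mod 360° = 162.94°; distance = √((2.71)² + (-8.82)²) = 9.231 nmi.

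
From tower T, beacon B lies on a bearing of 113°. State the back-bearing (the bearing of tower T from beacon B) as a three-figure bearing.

Back-bearing = 113° + 180° = 293°.

293°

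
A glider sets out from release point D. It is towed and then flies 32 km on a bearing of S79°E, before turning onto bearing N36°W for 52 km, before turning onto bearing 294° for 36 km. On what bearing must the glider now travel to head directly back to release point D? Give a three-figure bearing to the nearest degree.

Leg 1 (S79°E, 32 km): east 32 sin 101° = 31.41, north 32 cos 101° = -6.11
Leg 2 (N36°W, 52 km): east 52 sin 324° = -30.56, north 52 cos 324° = 42.07
Leg 3 (294°, 36 km): east 36 sin 294° = -32.89, north 36 cos 294° = 14.64
Net displacement: -32.04 east, 50.61 north. Direction back to start is (32.04, -50.61): bearing = atan2(32.04, -50.61) mod 360° = 147.66° ≈ 148°.

148°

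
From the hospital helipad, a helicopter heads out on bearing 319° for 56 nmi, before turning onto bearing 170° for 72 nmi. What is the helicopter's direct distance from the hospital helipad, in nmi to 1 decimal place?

Leg 1 (319°, 56 nmi): east 56 sin 319° = -36.74, north 56 cos 319° = 42.26
Leg 2 (170°, 72 nmi): east 72 sin 170° = 12.50, north 72 cos 170° = -70.91
Net: -24.24 east, -28.64 north. Distance = √((-24.24)² + (-28.64)²) = 37.521 nmi.

37.5 nmi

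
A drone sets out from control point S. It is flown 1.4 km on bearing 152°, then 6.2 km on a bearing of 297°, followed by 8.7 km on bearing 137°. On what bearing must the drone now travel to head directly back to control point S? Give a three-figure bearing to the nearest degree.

347°

Leg 1 (152°, 1.4 km): east 1.4 sin 152° = 0.66, north 1.4 cos 152° = -1.24
Leg 2 (297°, 6.2 km): east 6.2 sin 297° = -5.52, north 6.2 cos 297° = 2.81
Leg 3 (137°, 8.7 km): east 8.7 sin 137° = 5.93, north 8.7 cos 137° = -6.36
Net displacement: 1.07 east, -4.78 north. Direction back to start is (-1.07, 4.78): bearing = atan2(-1.07, 4.78) mod 360° = 347.43° ≈ 347°.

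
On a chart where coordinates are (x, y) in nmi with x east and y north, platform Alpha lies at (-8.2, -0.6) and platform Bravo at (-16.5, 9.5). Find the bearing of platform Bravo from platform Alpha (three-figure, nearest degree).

321°

Δeast = -16.5 − -8.2 = -8.30; Δnorth = 9.5 − -0.6 = 10.10.
Bearing = atan2(Δeast, Δnorth) mod 360° = 320.59° ≈ 321°.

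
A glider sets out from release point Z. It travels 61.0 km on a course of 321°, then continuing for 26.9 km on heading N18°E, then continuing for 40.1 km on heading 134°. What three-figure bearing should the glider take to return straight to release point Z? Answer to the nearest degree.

178°

Leg 1 (321°, 61.0 km): east 61.0 sin 321° = -38.39, north 61.0 cos 321° = 47.41
Leg 2 (N18°E, 26.9 km): east 26.9 sin 18° = 8.31, north 26.9 cos 18° = 25.58
Leg 3 (134°, 40.1 km): east 40.1 sin 134° = 28.85, north 40.1 cos 134° = -27.86
Net displacement: -1.23 east, 45.13 north. Direction back to start is (1.23, -45.13): bearing = atan2(1.23, -45.13) mod 360° = 178.44° ≈ 178°.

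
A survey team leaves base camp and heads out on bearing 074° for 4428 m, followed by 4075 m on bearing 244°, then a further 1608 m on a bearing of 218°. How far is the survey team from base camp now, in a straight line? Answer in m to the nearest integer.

1875 m

Leg 1 (074°, 4428 m): east 4428 sin 74° = 4256.47, north 4428 cos 74° = 1220.52
Leg 2 (244°, 4075 m): east 4075 sin 244° = -3662.59, north 4075 cos 244° = -1786.36
Leg 3 (218°, 1608 m): east 1608 sin 218° = -989.98, north 1608 cos 218° = -1267.12
Net: -396.10 east, -1832.96 north. Distance = √((-396.10)² + (-1832.96)²) = 1875.272 m.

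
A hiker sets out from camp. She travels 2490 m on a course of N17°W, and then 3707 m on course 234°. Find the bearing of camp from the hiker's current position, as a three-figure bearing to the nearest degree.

Leg 1 (N17°W, 2490 m): east 2490 sin 343° = -728.01, north 2490 cos 343° = 2381.20
Leg 2 (234°, 3707 m): east 3707 sin 234° = -2999.03, north 3707 cos 234° = -2178.92
Net displacement: -3727.03 east, 202.28 north. Direction back to start is (3727.03, -202.28): bearing = atan2(3727.03, -202.28) mod 360° = 93.11° ≈ 093°.

093°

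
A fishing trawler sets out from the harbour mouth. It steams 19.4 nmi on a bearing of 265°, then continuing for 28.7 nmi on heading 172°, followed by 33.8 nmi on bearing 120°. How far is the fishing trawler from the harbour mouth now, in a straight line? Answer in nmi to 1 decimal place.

Leg 1 (265°, 19.4 nmi): east 19.4 sin 265° = -19.33, north 19.4 cos 265° = -1.69
Leg 2 (172°, 28.7 nmi): east 28.7 sin 172° = 3.99, north 28.7 cos 172° = -28.42
Leg 3 (120°, 33.8 nmi): east 33.8 sin 120° = 29.27, north 33.8 cos 120° = -16.90
Net: 13.94 east, -47.01 north. Distance = √((13.94)² + (-47.01)²) = 49.035 nmi.

49.0 nmi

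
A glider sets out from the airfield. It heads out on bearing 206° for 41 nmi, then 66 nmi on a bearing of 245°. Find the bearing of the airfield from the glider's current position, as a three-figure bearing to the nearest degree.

Leg 1 (206°, 41 nmi): east 41 sin 206° = -17.97, north 41 cos 206° = -36.85
Leg 2 (245°, 66 nmi): east 66 sin 245° = -59.82, north 66 cos 245° = -27.89
Net displacement: -77.79 east, -64.74 north. Direction back to start is (77.79, 64.74): bearing = atan2(77.79, 64.74) mod 360° = 50.23° ≈ 050°.

050°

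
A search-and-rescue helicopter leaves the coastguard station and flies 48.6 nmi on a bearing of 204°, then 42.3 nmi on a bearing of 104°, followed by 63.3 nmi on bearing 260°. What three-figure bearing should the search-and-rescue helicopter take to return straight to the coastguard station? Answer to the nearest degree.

Leg 1 (204°, 48.6 nmi): east 48.6 sin 204° = -19.77, north 48.6 cos 204° = -44.40
Leg 2 (104°, 42.3 nmi): east 42.3 sin 104° = 41.04, north 42.3 cos 104° = -10.23
Leg 3 (260°, 63.3 nmi): east 63.3 sin 260° = -62.34, north 63.3 cos 260° = -10.99
Net displacement: -41.06 east, -65.62 north. Direction back to start is (41.06, 65.62): bearing = atan2(41.06, 65.62) mod 360° = 32.04° ≈ 032°.

032°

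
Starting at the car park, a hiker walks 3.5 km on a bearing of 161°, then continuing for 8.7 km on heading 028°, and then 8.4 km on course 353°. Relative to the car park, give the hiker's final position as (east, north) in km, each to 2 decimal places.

Leg 1 (161°, 3.5 km): east 3.5 sin 161° = 1.14, north 3.5 cos 161° = -3.31
Leg 2 (028°, 8.7 km): east 8.7 sin 28° = 4.08, north 8.7 cos 28° = 7.68
Leg 3 (353°, 8.4 km): east 8.4 sin 353° = -1.02, north 8.4 cos 353° = 8.34
Summing: 4.20 km east, 12.71 km north → (4.20, 12.71).

(4.20, 12.71)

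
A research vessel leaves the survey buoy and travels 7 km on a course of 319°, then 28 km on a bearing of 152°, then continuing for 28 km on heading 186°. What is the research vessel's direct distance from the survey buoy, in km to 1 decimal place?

Leg 1 (319°, 7 km): east 7 sin 319° = -4.59, north 7 cos 319° = 5.28
Leg 2 (152°, 28 km): east 28 sin 152° = 13.15, north 28 cos 152° = -24.72
Leg 3 (186°, 28 km): east 28 sin 186° = -2.93, north 28 cos 186° = -27.85
Net: 5.63 east, -47.29 north. Distance = √((5.63)² + (-47.29)²) = 47.620 km.

47.6 km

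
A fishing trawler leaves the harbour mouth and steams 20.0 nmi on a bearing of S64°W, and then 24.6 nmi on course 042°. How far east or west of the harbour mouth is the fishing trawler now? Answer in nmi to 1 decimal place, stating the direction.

1.5 nmi west

Leg 1 (S64°W, 20.0 nmi): east 20.0 sin 244° = -17.98, north 20.0 cos 244° = -8.77
Leg 2 (042°, 24.6 nmi): east 24.6 sin 42° = 16.46, north 24.6 cos 42° = 18.28
Net east component: -1.52 nmi.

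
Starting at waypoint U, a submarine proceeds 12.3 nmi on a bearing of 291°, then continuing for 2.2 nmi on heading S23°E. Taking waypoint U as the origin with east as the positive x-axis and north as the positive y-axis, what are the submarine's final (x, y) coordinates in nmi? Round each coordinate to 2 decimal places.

(-10.62, 2.38)

Leg 1 (291°, 12.3 nmi): east 12.3 sin 291° = -11.48, north 12.3 cos 291° = 4.41
Leg 2 (S23°E, 2.2 nmi): east 2.2 sin 157° = 0.86, north 2.2 cos 157° = -2.03
Summing: -10.62 nmi east, 2.38 nmi north → (-10.62, 2.38).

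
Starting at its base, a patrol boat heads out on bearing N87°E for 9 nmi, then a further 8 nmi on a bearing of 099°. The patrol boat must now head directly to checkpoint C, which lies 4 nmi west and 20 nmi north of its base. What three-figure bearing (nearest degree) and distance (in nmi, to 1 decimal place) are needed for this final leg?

Leg 1 (N87°E, 9 nmi): east 9 sin 87° = 8.99, north 9 cos 87° = 0.47
Leg 2 (099°, 8 nmi): east 8 sin 99° = 7.90, north 8 cos 99° = -1.25
Current position: (16.89, -0.78). Target: (-4, 20). Remaining: Δeast = -20.89, Δnorth = 20.78.
Bearing = atan2(-20.89, 20.78) mod 360° = 314.85°; distance = √((-20.89)² + (20.78)²) = 29.465 nmi.

315°, 29.5 nmi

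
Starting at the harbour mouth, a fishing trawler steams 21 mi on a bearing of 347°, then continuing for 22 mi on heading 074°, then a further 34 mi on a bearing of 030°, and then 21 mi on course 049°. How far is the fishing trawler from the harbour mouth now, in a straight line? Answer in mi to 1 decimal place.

Leg 1 (347°, 21 mi): east 21 sin 347° = -4.72, north 21 cos 347° = 20.46
Leg 2 (074°, 22 mi): east 22 sin 74° = 21.15, north 22 cos 74° = 6.06
Leg 3 (030°, 34 mi): east 34 sin 30° = 17.00, north 34 cos 30° = 29.44
Leg 4 (049°, 21 mi): east 21 sin 49° = 15.85, north 21 cos 49° = 13.78
Net: 49.27 east, 69.75 north. Distance = √((49.27)² + (69.75)²) = 85.397 mi.

85.4 mi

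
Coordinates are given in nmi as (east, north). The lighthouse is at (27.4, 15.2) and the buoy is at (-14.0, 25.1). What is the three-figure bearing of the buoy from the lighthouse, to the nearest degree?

283°

Δeast = -14.0 − 27.4 = -41.40; Δnorth = 25.1 − 15.2 = 9.90.
Bearing = atan2(Δeast, Δnorth) mod 360° = 283.45° ≈ 283°.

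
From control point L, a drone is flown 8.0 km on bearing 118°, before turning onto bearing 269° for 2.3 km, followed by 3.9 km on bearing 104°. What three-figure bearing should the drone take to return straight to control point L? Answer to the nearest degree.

299°

Leg 1 (118°, 8.0 km): east 8.0 sin 118° = 7.06, north 8.0 cos 118° = -3.76
Leg 2 (269°, 2.3 km): east 2.3 sin 269° = -2.30, north 2.3 cos 269° = -0.04
Leg 3 (104°, 3.9 km): east 3.9 sin 104° = 3.78, north 3.9 cos 104° = -0.94
Net displacement: 8.55 east, -4.74 north. Direction back to start is (-8.55, 4.74): bearing = atan2(-8.55, 4.74) mod 360° = 299.01° ≈ 299°.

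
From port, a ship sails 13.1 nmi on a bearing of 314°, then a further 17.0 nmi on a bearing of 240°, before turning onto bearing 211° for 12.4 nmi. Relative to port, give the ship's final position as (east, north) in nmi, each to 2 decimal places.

Leg 1 (314°, 13.1 nmi): east 13.1 sin 314° = -9.42, north 13.1 cos 314° = 9.10
Leg 2 (240°, 17.0 nmi): east 17.0 sin 240° = -14.72, north 17.0 cos 240° = -8.50
Leg 3 (211°, 12.4 nmi): east 12.4 sin 211° = -6.39, north 12.4 cos 211° = -10.63
Summing: -30.53 nmi east, -10.03 nmi north → (-30.53, -10.03).

(-30.53, -10.03)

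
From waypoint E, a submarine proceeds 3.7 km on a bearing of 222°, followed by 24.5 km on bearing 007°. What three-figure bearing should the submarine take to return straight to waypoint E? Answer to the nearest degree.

181°

Leg 1 (222°, 3.7 km): east 3.7 sin 222° = -2.48, north 3.7 cos 222° = -2.75
Leg 2 (007°, 24.5 km): east 24.5 sin 7° = 2.99, north 24.5 cos 7° = 24.32
Net displacement: 0.51 east, 21.57 north. Direction back to start is (-0.51, -21.57): bearing = atan2(-0.51, -21.57) mod 360° = 181.35° ≈ 181°.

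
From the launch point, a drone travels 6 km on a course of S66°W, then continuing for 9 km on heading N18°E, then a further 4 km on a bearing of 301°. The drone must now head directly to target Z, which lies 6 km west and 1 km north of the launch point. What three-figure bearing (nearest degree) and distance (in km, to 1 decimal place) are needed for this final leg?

179°, 7.2 km

Leg 1 (S66°W, 6 km): east 6 sin 246° = -5.48, north 6 cos 246° = -2.44
Leg 2 (N18°E, 9 km): east 9 sin 18° = 2.78, north 9 cos 18° = 8.56
Leg 3 (301°, 4 km): east 4 sin 301° = -3.43, north 4 cos 301° = 2.06
Current position: (-6.13, 8.18). Target: (-6, 1). Remaining: Δeast = 0.13, Δnorth = -7.18.
Bearing = atan2(0.13, -7.18) mod 360° = 178.97°; distance = √((0.13)² + (-7.18)²) = 7.180 km.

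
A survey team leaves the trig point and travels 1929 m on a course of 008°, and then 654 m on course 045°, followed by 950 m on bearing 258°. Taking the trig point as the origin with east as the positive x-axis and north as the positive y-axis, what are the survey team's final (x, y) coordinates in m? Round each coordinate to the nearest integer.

Leg 1 (008°, 1929 m): east 1929 sin 8° = 268.46, north 1929 cos 8° = 1910.23
Leg 2 (045°, 654 m): east 654 sin 45° = 462.45, north 654 cos 45° = 462.45
Leg 3 (258°, 950 m): east 950 sin 258° = -929.24, north 950 cos 258° = -197.52
Summing: -198.33 m east, 2175.16 m north → (-198, 2175).

(-198, 2175)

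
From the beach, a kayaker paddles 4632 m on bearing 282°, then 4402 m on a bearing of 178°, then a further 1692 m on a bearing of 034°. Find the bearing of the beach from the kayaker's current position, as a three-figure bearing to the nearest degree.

059°

Leg 1 (282°, 4632 m): east 4632 sin 282° = -4530.78, north 4632 cos 282° = 963.05
Leg 2 (178°, 4402 m): east 4402 sin 178° = 153.63, north 4402 cos 178° = -4399.32
Leg 3 (034°, 1692 m): east 1692 sin 34° = 946.15, north 1692 cos 34° = 1402.73
Net displacement: -3431.00 east, -2033.54 north. Direction back to start is (3431.00, 2033.54): bearing = atan2(3431.00, 2033.54) mod 360° = 59.34° ≈ 059°.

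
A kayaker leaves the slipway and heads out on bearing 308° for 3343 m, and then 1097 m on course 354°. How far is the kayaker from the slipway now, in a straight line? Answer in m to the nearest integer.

Leg 1 (308°, 3343 m): east 3343 sin 308° = -2634.32, north 3343 cos 308° = 2058.16
Leg 2 (354°, 1097 m): east 1097 sin 354° = -114.67, north 1097 cos 354° = 1090.99
Net: -2748.99 east, 3149.15 north. Distance = √((-2748.99)² + (3149.15)²) = 4180.198 m.

4180 m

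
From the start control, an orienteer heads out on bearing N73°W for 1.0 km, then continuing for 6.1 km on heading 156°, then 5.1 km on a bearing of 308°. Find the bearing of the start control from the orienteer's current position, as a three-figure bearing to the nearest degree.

Leg 1 (N73°W, 1.0 km): east 1.0 sin 287° = -0.96, north 1.0 cos 287° = 0.29
Leg 2 (156°, 6.1 km): east 6.1 sin 156° = 2.48, north 6.1 cos 156° = -5.57
Leg 3 (308°, 5.1 km): east 5.1 sin 308° = -4.02, north 5.1 cos 308° = 3.14
Net displacement: -2.49 east, -2.14 north. Direction back to start is (2.49, 2.14): bearing = atan2(2.49, 2.14) mod 360° = 49.36° ≈ 049°.

049°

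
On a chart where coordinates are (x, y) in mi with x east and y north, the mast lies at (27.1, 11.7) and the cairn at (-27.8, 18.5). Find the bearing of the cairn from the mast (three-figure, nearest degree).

277°

Δeast = -27.8 − 27.1 = -54.90; Δnorth = 18.5 − 11.7 = 6.80.
Bearing = atan2(Δeast, Δnorth) mod 360° = 277.06° ≈ 277°.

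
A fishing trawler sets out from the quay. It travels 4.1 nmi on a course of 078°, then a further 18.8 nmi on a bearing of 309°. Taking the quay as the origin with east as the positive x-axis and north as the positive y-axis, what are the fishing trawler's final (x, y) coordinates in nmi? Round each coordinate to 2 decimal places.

(-10.60, 12.68)

Leg 1 (078°, 4.1 nmi): east 4.1 sin 78° = 4.01, north 4.1 cos 78° = 0.85
Leg 2 (309°, 18.8 nmi): east 18.8 sin 309° = -14.61, north 18.8 cos 309° = 11.83
Summing: -10.60 nmi east, 12.68 nmi north → (-10.60, 12.68).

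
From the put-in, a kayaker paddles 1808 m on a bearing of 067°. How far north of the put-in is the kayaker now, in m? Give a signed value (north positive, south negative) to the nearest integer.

706 m

Leg 1 (067°, 1808 m): east 1808 sin 67° = 1664.27, north 1808 cos 67° = 706.44
Net north component: 706.44 m.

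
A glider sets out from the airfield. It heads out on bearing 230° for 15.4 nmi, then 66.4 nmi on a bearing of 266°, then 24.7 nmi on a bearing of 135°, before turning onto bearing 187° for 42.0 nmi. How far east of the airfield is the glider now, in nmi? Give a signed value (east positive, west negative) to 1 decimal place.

Leg 1 (230°, 15.4 nmi): east 15.4 sin 230° = -11.80, north 15.4 cos 230° = -9.90
Leg 2 (266°, 66.4 nmi): east 66.4 sin 266° = -66.24, north 66.4 cos 266° = -4.63
Leg 3 (135°, 24.7 nmi): east 24.7 sin 135° = 17.47, north 24.7 cos 135° = -17.47
Leg 4 (187°, 42.0 nmi): east 42.0 sin 187° = -5.12, north 42.0 cos 187° = -41.69
Net east component: -65.69 nmi.

-65.7 nmi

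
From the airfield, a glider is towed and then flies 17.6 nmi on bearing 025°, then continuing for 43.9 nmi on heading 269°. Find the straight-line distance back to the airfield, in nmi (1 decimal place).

Leg 1 (025°, 17.6 nmi): east 17.6 sin 25° = 7.44, north 17.6 cos 25° = 15.95
Leg 2 (269°, 43.9 nmi): east 43.9 sin 269° = -43.89, north 43.9 cos 269° = -0.77
Net: -36.46 east, 15.18 north. Distance = √((-36.46)² + (15.18)²) = 39.491 nmi.

39.5 nmi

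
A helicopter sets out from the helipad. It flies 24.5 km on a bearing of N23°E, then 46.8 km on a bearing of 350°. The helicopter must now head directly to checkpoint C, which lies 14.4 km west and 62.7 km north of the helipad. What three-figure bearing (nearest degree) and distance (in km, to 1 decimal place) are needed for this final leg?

249°, 16.9 km

Leg 1 (N23°E, 24.5 km): east 24.5 sin 23° = 9.57, north 24.5 cos 23° = 22.55
Leg 2 (350°, 46.8 km): east 46.8 sin 350° = -8.13, north 46.8 cos 350° = 46.09
Current position: (1.45, 68.64). Target: (-14.4, 62.7). Remaining: Δeast = -15.85, Δnorth = -5.94.
Bearing = atan2(-15.85, -5.94) mod 360° = 249.45°; distance = √((-15.85)² + (-5.94)²) = 16.923 km.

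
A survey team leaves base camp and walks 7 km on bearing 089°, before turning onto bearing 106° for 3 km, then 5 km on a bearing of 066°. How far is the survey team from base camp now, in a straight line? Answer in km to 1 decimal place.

14.5 km

Leg 1 (089°, 7 km): east 7 sin 89° = 7.00, north 7 cos 89° = 0.12
Leg 2 (106°, 3 km): east 3 sin 106° = 2.88, north 3 cos 106° = -0.83
Leg 3 (066°, 5 km): east 5 sin 66° = 4.57, north 5 cos 66° = 2.03
Net: 14.45 east, 1.33 north. Distance = √((14.45)² + (1.33)²) = 14.511 km.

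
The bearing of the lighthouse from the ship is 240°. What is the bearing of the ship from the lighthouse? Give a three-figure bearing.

Back-bearing = 240° − 180° = 060°.

060°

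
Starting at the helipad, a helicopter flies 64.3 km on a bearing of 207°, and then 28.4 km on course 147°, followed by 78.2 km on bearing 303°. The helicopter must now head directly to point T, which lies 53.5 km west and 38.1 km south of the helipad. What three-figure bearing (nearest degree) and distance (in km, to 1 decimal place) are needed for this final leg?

089°, 25.8 km

Leg 1 (207°, 64.3 km): east 64.3 sin 207° = -29.19, north 64.3 cos 207° = -57.29
Leg 2 (147°, 28.4 km): east 28.4 sin 147° = 15.47, north 28.4 cos 147° = -23.82
Leg 3 (303°, 78.2 km): east 78.2 sin 303° = -65.58, north 78.2 cos 303° = 42.59
Current position: (-79.31, -38.52). Target: (-53.5, -38.1). Remaining: Δeast = 25.81, Δnorth = 0.42.
Bearing = atan2(25.81, 0.42) mod 360° = 89.07°; distance = √((25.81)² + (0.42)²) = 25.811 km.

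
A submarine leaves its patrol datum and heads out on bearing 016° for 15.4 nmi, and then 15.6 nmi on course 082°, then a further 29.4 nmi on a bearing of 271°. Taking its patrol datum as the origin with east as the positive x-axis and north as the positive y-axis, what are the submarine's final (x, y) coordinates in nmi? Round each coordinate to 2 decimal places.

Leg 1 (016°, 15.4 nmi): east 15.4 sin 16° = 4.24, north 15.4 cos 16° = 14.80
Leg 2 (082°, 15.6 nmi): east 15.6 sin 82° = 15.45, north 15.6 cos 82° = 2.17
Leg 3 (271°, 29.4 nmi): east 29.4 sin 271° = -29.40, north 29.4 cos 271° = 0.51
Summing: -9.70 nmi east, 17.49 nmi north → (-9.70, 17.49).

(-9.70, 17.49)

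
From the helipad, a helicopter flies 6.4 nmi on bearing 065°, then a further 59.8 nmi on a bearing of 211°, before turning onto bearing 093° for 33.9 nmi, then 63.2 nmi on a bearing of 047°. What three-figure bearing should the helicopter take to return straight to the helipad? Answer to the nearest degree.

277°

Leg 1 (065°, 6.4 nmi): east 6.4 sin 65° = 5.80, north 6.4 cos 65° = 2.70
Leg 2 (211°, 59.8 nmi): east 59.8 sin 211° = -30.80, north 59.8 cos 211° = -51.26
Leg 3 (093°, 33.9 nmi): east 33.9 sin 93° = 33.85, north 33.9 cos 93° = -1.77
Leg 4 (047°, 63.2 nmi): east 63.2 sin 47° = 46.22, north 63.2 cos 47° = 43.10
Net displacement: 55.08 east, -7.23 north. Direction back to start is (-55.08, 7.23): bearing = atan2(-55.08, 7.23) mod 360° = 277.47° ≈ 277°.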